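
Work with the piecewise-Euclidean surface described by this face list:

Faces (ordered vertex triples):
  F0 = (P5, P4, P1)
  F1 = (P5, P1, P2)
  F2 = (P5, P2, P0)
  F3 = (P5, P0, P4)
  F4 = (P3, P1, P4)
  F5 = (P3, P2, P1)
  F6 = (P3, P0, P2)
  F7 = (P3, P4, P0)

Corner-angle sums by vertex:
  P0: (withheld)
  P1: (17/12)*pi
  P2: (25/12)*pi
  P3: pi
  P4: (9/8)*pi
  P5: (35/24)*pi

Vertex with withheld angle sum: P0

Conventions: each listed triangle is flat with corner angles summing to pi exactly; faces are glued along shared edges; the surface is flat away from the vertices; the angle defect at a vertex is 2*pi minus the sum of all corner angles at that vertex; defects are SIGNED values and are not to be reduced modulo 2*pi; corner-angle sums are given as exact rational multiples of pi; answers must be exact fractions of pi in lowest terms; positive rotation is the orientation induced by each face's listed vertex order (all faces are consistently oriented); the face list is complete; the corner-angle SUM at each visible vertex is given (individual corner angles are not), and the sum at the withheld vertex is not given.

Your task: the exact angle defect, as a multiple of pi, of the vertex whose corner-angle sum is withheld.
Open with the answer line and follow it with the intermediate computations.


Answer: defect(P0) = (13/12)*pi

V = 6, E = 12, F = 8; chi = V - E + F = 2
Gauss-Bonnet: total defect = 2*pi*chi = 4*pi; visible defects sum to (35/12)*pi


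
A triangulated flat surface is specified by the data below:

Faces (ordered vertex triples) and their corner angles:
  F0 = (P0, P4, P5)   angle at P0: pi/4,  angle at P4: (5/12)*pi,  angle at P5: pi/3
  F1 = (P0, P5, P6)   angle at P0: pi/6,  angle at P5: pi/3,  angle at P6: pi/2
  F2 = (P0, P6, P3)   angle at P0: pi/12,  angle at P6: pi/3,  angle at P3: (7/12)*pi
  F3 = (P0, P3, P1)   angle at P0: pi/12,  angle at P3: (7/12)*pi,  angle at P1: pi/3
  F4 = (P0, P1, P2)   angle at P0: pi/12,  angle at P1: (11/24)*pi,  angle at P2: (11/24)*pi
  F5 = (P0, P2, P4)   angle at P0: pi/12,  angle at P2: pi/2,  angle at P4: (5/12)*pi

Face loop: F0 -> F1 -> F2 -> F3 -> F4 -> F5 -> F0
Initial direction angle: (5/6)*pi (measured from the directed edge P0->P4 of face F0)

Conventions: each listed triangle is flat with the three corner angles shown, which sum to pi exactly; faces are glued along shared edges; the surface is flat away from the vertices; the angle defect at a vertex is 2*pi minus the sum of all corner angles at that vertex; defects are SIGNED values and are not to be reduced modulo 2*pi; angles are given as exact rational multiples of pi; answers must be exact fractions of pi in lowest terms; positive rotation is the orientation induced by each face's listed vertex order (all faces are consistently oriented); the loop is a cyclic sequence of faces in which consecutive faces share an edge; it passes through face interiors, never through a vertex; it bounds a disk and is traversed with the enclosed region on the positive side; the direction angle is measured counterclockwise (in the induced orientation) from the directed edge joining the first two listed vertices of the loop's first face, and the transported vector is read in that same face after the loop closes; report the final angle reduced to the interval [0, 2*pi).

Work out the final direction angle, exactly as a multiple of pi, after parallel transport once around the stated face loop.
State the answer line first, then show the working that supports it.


Answer: final direction angle = pi/12

enclosed vertex P0: corner angles sum to (3/4)*pi, defect = 2*pi - (3/4)*pi = (5/4)*pi
holonomy = initial angle + sum of enclosed defects (mod 2*pi), positive in the induced orientation
final angle = (5/6)*pi + (5/4)*pi = pi/12 (mod 2*pi)


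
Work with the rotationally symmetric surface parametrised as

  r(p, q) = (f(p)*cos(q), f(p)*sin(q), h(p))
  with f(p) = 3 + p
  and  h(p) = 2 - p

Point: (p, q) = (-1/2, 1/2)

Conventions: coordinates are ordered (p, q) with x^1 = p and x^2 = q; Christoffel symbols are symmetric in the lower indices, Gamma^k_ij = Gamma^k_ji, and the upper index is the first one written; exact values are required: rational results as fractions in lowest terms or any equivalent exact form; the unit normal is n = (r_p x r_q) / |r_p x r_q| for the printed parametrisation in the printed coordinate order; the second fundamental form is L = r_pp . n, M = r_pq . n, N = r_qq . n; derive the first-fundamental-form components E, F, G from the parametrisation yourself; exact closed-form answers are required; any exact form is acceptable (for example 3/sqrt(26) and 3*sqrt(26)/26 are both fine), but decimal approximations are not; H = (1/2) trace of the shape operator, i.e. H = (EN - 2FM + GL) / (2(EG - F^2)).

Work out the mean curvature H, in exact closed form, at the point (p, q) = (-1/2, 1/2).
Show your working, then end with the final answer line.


f = 5/2, f' = 1, f'' = 0, h' = -1, h'' = 0
E = 2, F = 0, G = 25/4; answer radicand W^2 = 2
unnormalised second-form numerators: l = 0, m = 0, n = -5/2; L = l/sqrt(2), and similarly M = m/sqrt(W^2), N = n/sqrt(W^2)
H = (E*n - 2*F*m + G*l) / (2*(EG - F^2)*sqrt(W^2)); E*n - 2*F*m + G*l = -5, EG - F^2 = 25/2, so H = (-1/5)/sqrt(2)

Answer: H = -sqrt(2)/10


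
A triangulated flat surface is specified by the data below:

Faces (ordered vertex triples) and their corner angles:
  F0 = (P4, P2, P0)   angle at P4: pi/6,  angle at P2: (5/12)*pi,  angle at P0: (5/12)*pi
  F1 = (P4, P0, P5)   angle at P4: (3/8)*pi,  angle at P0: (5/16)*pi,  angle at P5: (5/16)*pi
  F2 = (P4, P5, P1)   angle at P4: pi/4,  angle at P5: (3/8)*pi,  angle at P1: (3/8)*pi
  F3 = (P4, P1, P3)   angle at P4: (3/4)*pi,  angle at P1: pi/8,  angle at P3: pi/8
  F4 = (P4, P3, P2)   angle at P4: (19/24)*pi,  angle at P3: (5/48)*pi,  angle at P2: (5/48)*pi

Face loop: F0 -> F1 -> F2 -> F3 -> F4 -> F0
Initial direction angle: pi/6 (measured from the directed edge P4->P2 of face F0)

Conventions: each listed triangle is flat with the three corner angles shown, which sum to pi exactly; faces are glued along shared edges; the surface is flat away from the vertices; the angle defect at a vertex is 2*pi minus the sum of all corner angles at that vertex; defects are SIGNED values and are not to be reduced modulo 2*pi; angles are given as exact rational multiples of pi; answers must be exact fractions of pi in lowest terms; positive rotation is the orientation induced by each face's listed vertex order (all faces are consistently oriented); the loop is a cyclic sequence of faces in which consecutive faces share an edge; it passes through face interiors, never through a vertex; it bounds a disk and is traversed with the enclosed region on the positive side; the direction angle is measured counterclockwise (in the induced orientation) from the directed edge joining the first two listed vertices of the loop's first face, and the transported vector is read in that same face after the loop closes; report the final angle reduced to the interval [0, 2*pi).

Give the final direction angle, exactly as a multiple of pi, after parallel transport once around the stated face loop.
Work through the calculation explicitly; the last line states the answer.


enclosed vertex P4: corner angles sum to (7/3)*pi, defect = 2*pi - (7/3)*pi = -pi/3
transport around the loop rotates by the sum of enclosed defects; add to the initial angle mod 2*pi
final angle = pi/6 - pi/3 = (11/6)*pi (mod 2*pi)

Answer: final direction angle = (11/6)*pi


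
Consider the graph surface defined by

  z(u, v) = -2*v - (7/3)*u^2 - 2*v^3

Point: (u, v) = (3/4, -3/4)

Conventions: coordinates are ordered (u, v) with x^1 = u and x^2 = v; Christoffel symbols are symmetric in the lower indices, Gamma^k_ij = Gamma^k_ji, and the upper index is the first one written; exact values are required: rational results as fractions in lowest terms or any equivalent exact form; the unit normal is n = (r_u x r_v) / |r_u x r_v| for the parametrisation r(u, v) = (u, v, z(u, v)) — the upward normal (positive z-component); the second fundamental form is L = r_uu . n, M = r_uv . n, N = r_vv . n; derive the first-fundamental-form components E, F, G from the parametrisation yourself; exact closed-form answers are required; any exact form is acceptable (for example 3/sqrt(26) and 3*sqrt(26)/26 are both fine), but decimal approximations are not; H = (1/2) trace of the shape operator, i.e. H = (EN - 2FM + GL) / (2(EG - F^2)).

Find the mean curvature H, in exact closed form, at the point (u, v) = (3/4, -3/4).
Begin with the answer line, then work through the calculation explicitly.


Answer: H = -536*sqrt(2697)/752463

z_u = -7/2, z_v = -43/8, z_uu = -14/3, z_uv = 0, z_vv = 9
E = 53/4, F = 301/16, G = 1913/64; answer radicand W^2 = 2697/64
unnormalised second-form numerators: l = -14/3, m = 0, n = 9; L = l/sqrt(2697/64), and similarly M = m/sqrt(W^2), N = n/sqrt(W^2)
H = (E*n - 2*F*m + G*l) / (2*(EG - F^2)*sqrt(W^2)); E*n - 2*F*m + G*l = -1943/96, EG - F^2 = 2697/64, so H = (-67/279)/sqrt(2697/64)


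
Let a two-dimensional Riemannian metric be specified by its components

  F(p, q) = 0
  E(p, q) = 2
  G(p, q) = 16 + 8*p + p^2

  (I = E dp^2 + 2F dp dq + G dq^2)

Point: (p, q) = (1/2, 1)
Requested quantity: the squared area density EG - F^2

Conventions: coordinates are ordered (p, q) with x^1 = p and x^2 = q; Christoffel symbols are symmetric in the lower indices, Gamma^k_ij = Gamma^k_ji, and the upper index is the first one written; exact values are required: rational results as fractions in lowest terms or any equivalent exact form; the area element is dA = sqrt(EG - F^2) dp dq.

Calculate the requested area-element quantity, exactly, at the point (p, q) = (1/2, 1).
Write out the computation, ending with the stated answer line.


E = 2, F = 0, G = 81/4; EG - F^2 = 81/2

Answer: EG - F^2 = 81/2


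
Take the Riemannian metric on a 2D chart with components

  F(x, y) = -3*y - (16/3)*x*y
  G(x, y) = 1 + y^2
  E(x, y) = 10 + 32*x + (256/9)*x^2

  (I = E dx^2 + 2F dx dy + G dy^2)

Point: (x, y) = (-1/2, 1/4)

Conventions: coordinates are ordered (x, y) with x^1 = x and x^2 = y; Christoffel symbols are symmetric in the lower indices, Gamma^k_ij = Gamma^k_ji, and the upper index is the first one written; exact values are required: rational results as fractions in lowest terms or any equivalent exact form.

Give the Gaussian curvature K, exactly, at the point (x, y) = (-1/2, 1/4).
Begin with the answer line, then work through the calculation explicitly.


Answer: K = -110592/28561

E = 10/9, F = -1/12, G = 17/16, EG - F^2 = 169/144 at the point
E_x = 32/9, E_y = 0, F_x = -4/3, F_y = -1/3, G_x = 0, G_y = 1/2
E_yy = 0, F_xy = -16/3, G_xx = 0
K follows from Brioschi's formula, (det M1 - det M2)/(EG - F^2)^2.
M1 = [[-E_yy/2 + F_xy - G_xx/2, E_x/2, F_x - E_y/2], [F_y - G_x/2, E, F], [G_y/2, F, G]] = [[-16/3, 16/9, -4/3], [-1/3, 10/9, -1/12], [1/4, -1/12, 17/16]]; det M1 = -16/3
M2 = [[0, E_y/2, G_x/2], [E_y/2, E, F], [G_x/2, F, G]] = [[0, 0, 0], [0, 10/9, -1/12], [0, -1/12, 17/16]]; det M2 = 0
det M1 - det M2 = -16/3; K = -16/3 / (169/144)^2 = -110592/28561


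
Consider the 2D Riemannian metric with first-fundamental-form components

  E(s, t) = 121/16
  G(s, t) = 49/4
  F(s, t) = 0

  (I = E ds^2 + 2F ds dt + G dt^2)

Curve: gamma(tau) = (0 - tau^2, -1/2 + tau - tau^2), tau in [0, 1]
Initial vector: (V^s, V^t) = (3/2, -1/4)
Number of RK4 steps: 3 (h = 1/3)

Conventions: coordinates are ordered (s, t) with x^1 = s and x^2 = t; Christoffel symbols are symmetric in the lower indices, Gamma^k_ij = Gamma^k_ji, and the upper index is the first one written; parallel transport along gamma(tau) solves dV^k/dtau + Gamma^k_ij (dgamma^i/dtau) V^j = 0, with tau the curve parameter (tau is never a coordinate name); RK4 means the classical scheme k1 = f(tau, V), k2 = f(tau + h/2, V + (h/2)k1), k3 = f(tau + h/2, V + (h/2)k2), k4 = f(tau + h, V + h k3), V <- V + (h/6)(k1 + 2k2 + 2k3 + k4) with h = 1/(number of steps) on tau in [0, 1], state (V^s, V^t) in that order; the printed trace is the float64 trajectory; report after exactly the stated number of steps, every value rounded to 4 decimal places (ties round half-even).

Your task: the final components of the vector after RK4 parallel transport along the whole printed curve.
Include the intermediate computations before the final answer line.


gamma'(tau) = (-2*tau, 1 - 2*tau); f(tau, V)^k = -Gamma^k_ij(gamma(tau)) gamma'^i(tau) V^j; h = 1/3; intermediate values shown to 6 dp
curve data and Christoffel symbols at the stage parameters:
  tau = 0.000000: gamma = (0.000000, -0.500000), gamma' = (0.000000, 1.000000); Gamma_sss = 0.000000, Gamma_sst = 0.000000, Gamma_stt = 0.000000, Gamma_tss = 0.000000, Gamma_tst = 0.000000, Gamma_ttt = 0.000000
  tau = 0.166667: gamma = (-0.027778, -0.361111), gamma' = (-0.333333, 0.666667); Gamma_sss = 0.000000, Gamma_sst = 0.000000, Gamma_stt = 0.000000, Gamma_tss = 0.000000, Gamma_tst = 0.000000, Gamma_ttt = 0.000000
  tau = 0.333333: gamma = (-0.111111, -0.277778), gamma' = (-0.666667, 0.333333); Gamma_sss = 0.000000, Gamma_sst = 0.000000, Gamma_stt = 0.000000, Gamma_tss = 0.000000, Gamma_tst = 0.000000, Gamma_ttt = 0.000000
  tau = 0.500000: gamma = (-0.250000, -0.250000), gamma' = (-1.000000, 0.000000); Gamma_sss = 0.000000, Gamma_sst = 0.000000, Gamma_stt = 0.000000, Gamma_tss = 0.000000, Gamma_tst = 0.000000, Gamma_ttt = 0.000000
  tau = 0.666667: gamma = (-0.444444, -0.277778), gamma' = (-1.333333, -0.333333); Gamma_sss = 0.000000, Gamma_sst = 0.000000, Gamma_stt = 0.000000, Gamma_tss = 0.000000, Gamma_tst = 0.000000, Gamma_ttt = 0.000000
  tau = 0.833333: gamma = (-0.694444, -0.361111), gamma' = (-1.666667, -0.666667); Gamma_sss = 0.000000, Gamma_sst = 0.000000, Gamma_stt = 0.000000, Gamma_tss = 0.000000, Gamma_tst = 0.000000, Gamma_ttt = 0.000000
  tau = 1.000000: gamma = (-1.000000, -0.500000), gamma' = (-2.000000, -1.000000); Gamma_sss = 0.000000, Gamma_sst = 0.000000, Gamma_stt = 0.000000, Gamma_tss = 0.000000, Gamma_tst = 0.000000, Gamma_ttt = 0.000000
step 0: V^s = 1.5000, V^t = -0.2500
step 1: k1 = (0.000000, 0.000000), k2 = (0.000000, 0.000000), k3 = (0.000000, 0.000000), k4 = (0.000000, 0.000000); V <- V + (h/6)(k1 + 2k2 + 2k3 + k4): V^s = 1.5000, V^t = -0.2500
step 2: k1 = (0.000000, 0.000000), k2 = (0.000000, 0.000000), k3 = (0.000000, 0.000000), k4 = (0.000000, 0.000000); V <- V + (h/6)(k1 + 2k2 + 2k3 + k4): V^s = 1.5000, V^t = -0.2500
step 3: k1 = (0.000000, 0.000000), k2 = (0.000000, 0.000000), k3 = (0.000000, 0.000000), k4 = (0.000000, 0.000000); V <- V + (h/6)(k1 + 2k2 + 2k3 + k4): V^s = 1.5000, V^t = -0.2500

Answer: V^s = 1.5000, V^t = -0.2500


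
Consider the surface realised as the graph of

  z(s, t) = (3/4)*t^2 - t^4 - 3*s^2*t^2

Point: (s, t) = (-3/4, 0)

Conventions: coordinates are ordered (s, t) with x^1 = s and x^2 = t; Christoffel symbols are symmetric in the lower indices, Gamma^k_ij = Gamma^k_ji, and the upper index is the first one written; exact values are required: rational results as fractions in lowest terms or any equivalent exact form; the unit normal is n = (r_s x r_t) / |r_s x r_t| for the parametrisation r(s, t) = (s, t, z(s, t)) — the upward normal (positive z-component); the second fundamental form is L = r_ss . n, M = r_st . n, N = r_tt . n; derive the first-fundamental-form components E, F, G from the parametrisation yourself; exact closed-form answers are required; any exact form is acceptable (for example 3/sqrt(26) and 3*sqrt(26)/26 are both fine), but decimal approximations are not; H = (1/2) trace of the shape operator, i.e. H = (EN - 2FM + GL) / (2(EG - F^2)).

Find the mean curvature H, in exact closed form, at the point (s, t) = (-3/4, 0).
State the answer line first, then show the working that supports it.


Answer: H = -15/16

z_s = 0, z_t = 0, z_ss = 0, z_st = 0, z_tt = -15/8
E = 1, F = 0, G = 1; answer radicand W^2 = 1
unnormalised second-form numerators: l = 0, m = 0, n = -15/8; L = l/sqrt(1), and similarly M = m/sqrt(W^2), N = n/sqrt(W^2)
H = (E*n - 2*F*m + G*l) / (2*(EG - F^2)*sqrt(W^2)); E*n - 2*F*m + G*l = -15/8, EG - F^2 = 1, so H = (-15/16)/sqrt(1)


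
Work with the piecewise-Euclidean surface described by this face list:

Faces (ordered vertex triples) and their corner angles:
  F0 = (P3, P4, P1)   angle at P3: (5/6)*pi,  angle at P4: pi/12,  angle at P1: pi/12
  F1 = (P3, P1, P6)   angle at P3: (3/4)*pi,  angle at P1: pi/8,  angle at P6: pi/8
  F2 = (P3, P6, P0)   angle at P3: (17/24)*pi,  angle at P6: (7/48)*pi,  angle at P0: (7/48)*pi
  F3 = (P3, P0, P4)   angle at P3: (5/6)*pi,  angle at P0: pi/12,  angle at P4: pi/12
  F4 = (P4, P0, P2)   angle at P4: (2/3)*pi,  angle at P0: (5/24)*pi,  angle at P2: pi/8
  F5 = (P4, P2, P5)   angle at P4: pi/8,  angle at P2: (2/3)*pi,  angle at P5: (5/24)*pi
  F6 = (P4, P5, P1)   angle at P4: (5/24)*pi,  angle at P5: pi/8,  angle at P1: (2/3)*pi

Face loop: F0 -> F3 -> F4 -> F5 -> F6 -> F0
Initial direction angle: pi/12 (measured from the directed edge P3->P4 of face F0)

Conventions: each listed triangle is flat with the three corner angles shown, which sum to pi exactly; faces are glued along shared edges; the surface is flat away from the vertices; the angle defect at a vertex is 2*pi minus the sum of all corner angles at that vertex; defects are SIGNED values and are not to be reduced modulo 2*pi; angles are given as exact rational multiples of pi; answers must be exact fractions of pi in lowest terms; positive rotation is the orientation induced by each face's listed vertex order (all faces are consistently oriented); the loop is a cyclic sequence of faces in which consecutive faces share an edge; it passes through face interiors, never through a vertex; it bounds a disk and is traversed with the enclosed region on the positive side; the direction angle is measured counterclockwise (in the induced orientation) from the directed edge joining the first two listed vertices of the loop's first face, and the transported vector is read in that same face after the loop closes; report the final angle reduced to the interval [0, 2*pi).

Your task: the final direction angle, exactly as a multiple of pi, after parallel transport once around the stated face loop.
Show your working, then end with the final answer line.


enclosed vertex P4: corner angles sum to (7/6)*pi, defect = 2*pi - (7/6)*pi = (5/6)*pi
summing the enclosed defects onto the initial angle, mod 2*pi in the induced orientation:
final angle = pi/12 + (5/6)*pi = (11/12)*pi (mod 2*pi)

Answer: final direction angle = (11/12)*pi


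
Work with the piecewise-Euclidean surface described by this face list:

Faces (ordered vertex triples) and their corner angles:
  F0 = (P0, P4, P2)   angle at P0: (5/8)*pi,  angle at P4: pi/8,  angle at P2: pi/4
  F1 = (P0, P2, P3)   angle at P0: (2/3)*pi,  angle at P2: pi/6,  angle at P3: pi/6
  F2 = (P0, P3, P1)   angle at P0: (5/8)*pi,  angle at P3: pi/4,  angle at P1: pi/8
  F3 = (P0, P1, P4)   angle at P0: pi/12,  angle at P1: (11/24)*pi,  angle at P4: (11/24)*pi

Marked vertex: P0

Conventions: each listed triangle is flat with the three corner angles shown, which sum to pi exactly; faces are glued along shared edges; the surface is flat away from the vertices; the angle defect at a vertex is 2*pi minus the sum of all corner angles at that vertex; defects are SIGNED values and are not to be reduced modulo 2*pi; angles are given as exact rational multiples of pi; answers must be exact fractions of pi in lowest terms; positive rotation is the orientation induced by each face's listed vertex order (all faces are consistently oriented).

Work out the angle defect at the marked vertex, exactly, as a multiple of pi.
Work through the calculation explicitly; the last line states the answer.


Sum of corner angles at P0: 2*pi
defect = 2*pi - 2*pi

Answer: defect(P0) = 0


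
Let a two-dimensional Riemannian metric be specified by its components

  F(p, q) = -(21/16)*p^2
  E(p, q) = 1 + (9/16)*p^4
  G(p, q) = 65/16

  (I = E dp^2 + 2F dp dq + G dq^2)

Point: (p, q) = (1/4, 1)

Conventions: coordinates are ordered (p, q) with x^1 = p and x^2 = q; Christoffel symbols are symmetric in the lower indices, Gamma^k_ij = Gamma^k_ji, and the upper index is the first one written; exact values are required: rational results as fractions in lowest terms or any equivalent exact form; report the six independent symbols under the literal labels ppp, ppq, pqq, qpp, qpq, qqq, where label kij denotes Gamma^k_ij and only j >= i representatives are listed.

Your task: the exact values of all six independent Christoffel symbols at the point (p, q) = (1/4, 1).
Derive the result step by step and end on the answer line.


E = 4105/4096, F = -21/256, G = 65/16 at the point
E_p = 9/256, E_q = 0, F_p = -21/32, F_q = 0, G_p = 0, G_q = 0
EG - F^2 = 16649/4096;  g^inv = (4096/16649) * [[65/16, 21/256], [21/256, 4105/4096]]
first-kind symbols [ij,l] = (1/2)(d_i g_jl + d_j g_il - d_l g_ij): [pp,p] = E_p/2 = 9/512, [pp,q] = F_p - E_q/2 = -21/32, [pq,p] = E_q/2 = 0, [pq,q] = G_p/2 = 0, [qq,p] = F_q - G_p/2 = 0, [qq,q] = G_q/2 = 0
Gamma^p_ij = (G*[ij,p] - F*[ij,q])/(EG - F^2), Gamma^q_ij = (E*[ij,q] - F*[ij,p])/(EG - F^2)

Answer: Gamma_ppp = 72/16649, Gamma_ppq = 0, Gamma_pqq = 0, Gamma_qpp = -2688/16649, Gamma_qpq = 0, Gamma_qqq = 0


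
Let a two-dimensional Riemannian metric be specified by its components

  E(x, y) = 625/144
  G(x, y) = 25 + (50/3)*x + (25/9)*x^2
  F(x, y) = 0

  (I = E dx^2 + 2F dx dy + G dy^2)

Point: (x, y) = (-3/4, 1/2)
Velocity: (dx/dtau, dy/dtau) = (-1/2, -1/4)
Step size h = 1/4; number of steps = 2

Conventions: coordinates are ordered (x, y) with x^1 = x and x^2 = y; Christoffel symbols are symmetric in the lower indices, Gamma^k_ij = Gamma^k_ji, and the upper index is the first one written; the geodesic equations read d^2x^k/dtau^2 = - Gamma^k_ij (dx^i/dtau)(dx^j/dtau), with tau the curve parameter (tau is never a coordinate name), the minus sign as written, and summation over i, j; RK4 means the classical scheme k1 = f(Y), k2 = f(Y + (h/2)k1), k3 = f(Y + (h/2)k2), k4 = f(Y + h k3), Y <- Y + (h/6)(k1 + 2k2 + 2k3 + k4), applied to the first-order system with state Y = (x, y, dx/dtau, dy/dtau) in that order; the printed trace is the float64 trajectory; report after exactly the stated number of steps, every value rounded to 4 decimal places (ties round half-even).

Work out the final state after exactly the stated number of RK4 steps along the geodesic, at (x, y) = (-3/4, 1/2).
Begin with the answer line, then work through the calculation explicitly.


Answer: x = -0.9874, y = 0.3600, dx/dtau = -0.4466, dy/dtau = -0.3125

f(Y) = (dx/dtau, dy/dtau, -Gamma^x_ij Y'^i Y'^j, -Gamma^y_ij Y'^i Y'^j) with the Gammas evaluated at the stage position; h = 0.250000; intermediate values shown to 6 dp
step 0: x = -0.7500, y = 0.5000, dx/dtau = -0.5000, dy/dtau = -0.2500
step 1:
  k1: at (x, y) = (-0.750000, 0.500000), (dx/dtau, dy/dtau) = (-0.500000, -0.250000); Gamma_xxx = 0.000000, Gamma_xxy = 0.000000, Gamma_xyy = -1.440000, Gamma_yxx = 0.000000, Gamma_yxy = 0.444444, Gamma_yyy = 0.000000; k1 = (-0.500000, -0.250000, 0.090000, -0.111111)
  k2: at (x, y) = (-0.812500, 0.468750), (dx/dtau, dy/dtau) = (-0.488750, -0.263889); Gamma_xxx = 0.000000, Gamma_xxy = 0.000000, Gamma_xyy = -1.400000, Gamma_yxx = 0.000000, Gamma_yxy = 0.457143, Gamma_yyy = 0.000000; k2 = (-0.488750, -0.263889, 0.097492, -0.117921)
  k3: at (x, y) = (-0.811094, 0.467014), (dx/dtau, dy/dtau) = (-0.487813, -0.264740); Gamma_xxx = 0.000000, Gamma_xxy = 0.000000, Gamma_xyy = -1.400900, Gamma_yxx = 0.000000, Gamma_yxy = 0.456849, Gamma_yyy = 0.000000; k3 = (-0.487813, -0.264740, 0.098185, -0.117998)
  k4: at (x, y) = (-0.871953, 0.433815), (dx/dtau, dy/dtau) = (-0.475454, -0.279500); Gamma_xxx = 0.000000, Gamma_xxy = 0.000000, Gamma_xyy = -1.361950, Gamma_yxx = 0.000000, Gamma_yxy = 0.469915, Gamma_yyy = 0.000000; k4 = (-0.475454, -0.279500, 0.106396, -0.124893)
  Y <- Y + (h/6)(k1 + 2k2 + 2k3 + k4): x = -0.8720, y = 0.4339, dx/dtau = -0.4755, dy/dtau = -0.2795
step 2:
  k1: at (x, y) = (-0.872024, 0.433885), (dx/dtau, dy/dtau) = (-0.475510, -0.279493); Gamma_xxx = 0.000000, Gamma_xxy = 0.000000, Gamma_xyy = -1.361905, Gamma_yxx = 0.000000, Gamma_yxy = 0.469930, Gamma_yyy = 0.000000; k1 = (-0.475510, -0.279493, 0.106387, -0.124909)
  k2: at (x, y) = (-0.931463, 0.398948), (dx/dtau, dy/dtau) = (-0.462212, -0.295107); Gamma_xxx = 0.000000, Gamma_xxy = 0.000000, Gamma_xyy = -1.323864, Gamma_yxx = 0.000000, Gamma_yxy = 0.483433, Gamma_yyy = 0.000000; k2 = (-0.462212, -0.295107, 0.115293, -0.131883)
  k3: at (x, y) = (-0.929801, 0.396997), (dx/dtau, dy/dtau) = (-0.461099, -0.295979); Gamma_xxx = 0.000000, Gamma_xxy = 0.000000, Gamma_xyy = -1.324928, Gamma_yxx = 0.000000, Gamma_yxy = 0.483045, Gamma_yyy = 0.000000; k3 = (-0.461099, -0.295979, 0.116068, -0.131848)
  k4: at (x, y) = (-0.987299, 0.359890), (dx/dtau, dy/dtau) = (-0.446493, -0.312455); Gamma_xxx = 0.000000, Gamma_xxy = 0.000000, Gamma_xyy = -1.288129, Gamma_yxx = 0.000000, Gamma_yxy = 0.496845, Gamma_yyy = 0.000000; k4 = (-0.446493, -0.312455, 0.125758, -0.138629)
  Y <- Y + (h/6)(k1 + 2k2 + 2k3 + k4): x = -0.9874, y = 0.3600, dx/dtau = -0.4466, dy/dtau = -0.3125


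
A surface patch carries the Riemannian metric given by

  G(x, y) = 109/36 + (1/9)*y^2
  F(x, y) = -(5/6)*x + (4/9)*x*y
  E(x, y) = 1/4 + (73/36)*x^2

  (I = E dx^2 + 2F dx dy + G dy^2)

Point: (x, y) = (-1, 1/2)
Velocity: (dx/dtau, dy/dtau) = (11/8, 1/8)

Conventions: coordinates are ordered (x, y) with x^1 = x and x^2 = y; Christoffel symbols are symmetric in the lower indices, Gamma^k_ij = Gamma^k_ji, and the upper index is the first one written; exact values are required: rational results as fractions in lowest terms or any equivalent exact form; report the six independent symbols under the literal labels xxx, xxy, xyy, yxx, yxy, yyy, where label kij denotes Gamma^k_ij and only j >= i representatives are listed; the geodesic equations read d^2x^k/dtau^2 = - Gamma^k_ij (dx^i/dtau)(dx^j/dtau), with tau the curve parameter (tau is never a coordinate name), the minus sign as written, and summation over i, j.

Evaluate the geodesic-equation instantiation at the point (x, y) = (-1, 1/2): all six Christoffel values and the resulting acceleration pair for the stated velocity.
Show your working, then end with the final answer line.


E = 41/18, F = 11/18, G = 55/18 at the point
E_x = -73/18, E_y = 0, F_x = -11/18, F_y = -4/9, G_x = 0, G_y = 1/9
EG - F^2 = 1067/162;  g^inv = (162/1067) * [[55/18, -11/18], [-11/18, 41/18]]
first-kind symbols [ij,l] = (1/2)(d_i g_jl + d_j g_il - d_l g_ij): [xx,x] = E_x/2 = -73/36, [xx,y] = F_x - E_y/2 = -11/18, [xy,x] = E_y/2 = 0, [xy,y] = G_x/2 = 0, [yy,x] = F_y - G_x/2 = -4/9, [yy,y] = G_y/2 = 1/18
Gamma^x_ij = (G*[ij,x] - F*[ij,y])/(EG - F^2), Gamma^y_ij = (E*[ij,y] - F*[ij,x])/(EG - F^2)
Gamma_xxx = -343/388, Gamma_xxy = 0, Gamma_xyy = -41/194, Gamma_yxx = -9/388, Gamma_yxy = 0, Gamma_yyy = 129/2134
d^2x/dtau^2 = -(Gamma_xxx*(11/8)^2 + 2*Gamma_xxy*(11/8)*(1/8) + Gamma_xyy*(1/8)^2) = 41585/24832
d^2y/dtau^2 = -(Gamma_yxx*(11/8)^2 + 2*Gamma_yxy*(11/8)*(1/8) + Gamma_yyy*(1/8)^2) = 11721/273152

Answer: Gamma_xxx = -343/388, Gamma_xxy = 0, Gamma_xyy = -41/194, Gamma_yxx = -9/388, Gamma_yxy = 0, Gamma_yyy = 129/2134; accelerations (d^2x/dtau^2, d^2y/dtau^2) = (41585/24832, 11721/273152)


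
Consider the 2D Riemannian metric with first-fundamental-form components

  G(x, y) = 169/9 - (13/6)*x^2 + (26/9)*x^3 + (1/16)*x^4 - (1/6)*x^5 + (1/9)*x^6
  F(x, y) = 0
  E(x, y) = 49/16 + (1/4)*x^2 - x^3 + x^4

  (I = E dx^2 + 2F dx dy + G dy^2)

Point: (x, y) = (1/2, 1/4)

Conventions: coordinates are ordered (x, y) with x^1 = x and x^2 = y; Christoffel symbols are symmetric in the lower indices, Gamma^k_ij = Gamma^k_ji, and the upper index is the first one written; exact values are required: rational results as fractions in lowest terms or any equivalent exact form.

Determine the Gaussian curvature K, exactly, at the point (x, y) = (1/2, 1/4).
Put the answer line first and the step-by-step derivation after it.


Answer: K = -128/3381

E = 49/16, F = 0, G = 4761/256, EG - F^2 = 233289/4096 at the point
E_x = 0, E_y = 0, F_x = 0, F_y = 0, G_x = 0, G_y = 0
E_yy = 0, F_xy = 0, G_xx = 69/16
Using the Brioschi determinant formula for K from the metric derivatives:
M1 = [[-E_yy/2 + F_xy - G_xx/2, E_x/2, F_x - E_y/2], [F_y - G_x/2, E, F], [G_y/2, F, G]] = [[-69/32, 0, 0], [0, 49/16, 0], [0, 0, 4761/256]]; det M1 = -16096941/131072
M2 = [[0, E_y/2, G_x/2], [E_y/2, E, F], [G_x/2, F, G]] = [[0, 0, 0], [0, 49/16, 0], [0, 0, 4761/256]]; det M2 = 0
det M1 - det M2 = -16096941/131072; K = -16096941/131072 / (233289/4096)^2 = -128/3381


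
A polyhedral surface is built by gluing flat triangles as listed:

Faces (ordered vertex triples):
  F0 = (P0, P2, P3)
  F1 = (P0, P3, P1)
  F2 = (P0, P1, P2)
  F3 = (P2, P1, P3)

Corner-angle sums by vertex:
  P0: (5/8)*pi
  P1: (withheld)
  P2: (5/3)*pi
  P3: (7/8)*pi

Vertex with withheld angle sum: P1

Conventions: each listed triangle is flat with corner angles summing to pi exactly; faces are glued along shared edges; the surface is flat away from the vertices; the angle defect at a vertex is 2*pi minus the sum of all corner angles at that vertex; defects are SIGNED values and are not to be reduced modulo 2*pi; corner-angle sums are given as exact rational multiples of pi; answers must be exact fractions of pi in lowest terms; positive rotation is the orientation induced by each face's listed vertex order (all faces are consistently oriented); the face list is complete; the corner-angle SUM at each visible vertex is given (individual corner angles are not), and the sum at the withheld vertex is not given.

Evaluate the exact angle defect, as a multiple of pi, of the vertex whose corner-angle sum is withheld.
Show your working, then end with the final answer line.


V = 4, E = 6, F = 4; chi = V - E + F = 2
Gauss-Bonnet: total defect = 2*pi*chi = 4*pi; visible defects sum to (17/6)*pi

Answer: defect(P1) = (7/6)*pi


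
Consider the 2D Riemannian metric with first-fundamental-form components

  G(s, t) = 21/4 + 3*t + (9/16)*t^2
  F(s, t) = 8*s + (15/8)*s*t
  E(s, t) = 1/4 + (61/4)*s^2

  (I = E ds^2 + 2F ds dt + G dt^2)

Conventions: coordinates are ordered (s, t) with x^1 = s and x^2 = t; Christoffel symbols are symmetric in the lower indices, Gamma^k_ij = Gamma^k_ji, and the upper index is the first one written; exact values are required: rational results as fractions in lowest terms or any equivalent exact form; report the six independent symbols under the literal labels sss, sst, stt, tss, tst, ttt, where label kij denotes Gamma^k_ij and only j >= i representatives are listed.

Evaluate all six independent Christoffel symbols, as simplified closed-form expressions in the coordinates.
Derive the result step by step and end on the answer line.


E = 1/4 + (61/4)*s^2; F = 8*s + (15/8)*s*t; G = 21/4 + 3*t + (9/16)*t^2
Gamma^k_ij = (1/2) g^{kl} (d_i g_jl + d_j g_il - d_l g_ij), with g^inv = (1/(EG-F^2)) [[G, -F], [-F, E]]
first partials: E_s = (61/2)*s, E_t = 0, F_s = 8 + (15/8)*t, F_t = (15/8)*s, G_s = 0, G_t = 3 + (9/8)*t
D = EG - F^2 = 21/16 + (3/4)*t + (9/64)*t^2 + (257/16)*s^2 + (63/4)*s^2*t + (81/16)*s^2*t^2
expanded: Gamma^s_ss = (G E_s - 2F F_s + F E_t)/(2D), Gamma^s_st = (G E_t - F G_s)/(2D), Gamma^s_tt = (2G F_t - G G_s - F G_t)/(2D), Gamma^t_ss = (2E F_s - E E_t - F E_s)/(2D), Gamma^t_st = (E G_s - F E_t)/(2D), Gamma^t_tt = (E G_t - 2F F_t + F G_s)/(2D); substitute and cancel common factors

Answer: Gamma_sss = (324*s*t^2 + 1008*s*t + 1028*s)/(324*s^2*t^2 + 1008*s^2*t + 1028*s^2 + 9*t^2 + 48*t + 84), Gamma_sst = 0, Gamma_stt = (-108*s*t - 138*s)/(324*s^2*t^2 + 1008*s^2*t + 1028*s^2 + 9*t^2 + 48*t + 84), Gamma_tss = (30*t + 128)/(324*s^2*t^2 + 1008*s^2*t + 1028*s^2 + 9*t^2 + 48*t + 84), Gamma_tst = 0, Gamma_ttt = (324*s^2*t + 504*s^2 + 9*t + 24)/(324*s^2*t^2 + 1008*s^2*t + 1028*s^2 + 9*t^2 + 48*t + 84)


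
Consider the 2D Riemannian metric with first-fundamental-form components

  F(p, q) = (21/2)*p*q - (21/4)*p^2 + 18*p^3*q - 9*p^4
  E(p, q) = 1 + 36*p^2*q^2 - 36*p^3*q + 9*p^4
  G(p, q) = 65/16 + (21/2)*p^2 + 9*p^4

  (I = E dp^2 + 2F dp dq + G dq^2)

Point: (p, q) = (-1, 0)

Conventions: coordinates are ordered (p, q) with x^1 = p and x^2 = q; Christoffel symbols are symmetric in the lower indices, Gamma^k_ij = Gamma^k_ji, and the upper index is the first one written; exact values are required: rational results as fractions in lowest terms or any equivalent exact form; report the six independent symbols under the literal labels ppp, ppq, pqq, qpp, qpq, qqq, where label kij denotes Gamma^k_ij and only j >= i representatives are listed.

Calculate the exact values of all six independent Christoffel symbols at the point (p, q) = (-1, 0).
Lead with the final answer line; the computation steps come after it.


Answer: Gamma_ppp = -288/521, Gamma_ppq = 288/521, Gamma_pqq = 0, Gamma_qpp = 456/521, Gamma_qpq = -456/521, Gamma_qqq = 0

E = 10, F = -57/4, G = 377/16 at the point
E_p = -36, E_q = 36, F_p = 93/2, F_q = -57/2, G_p = -57, G_q = 0
EG - F^2 = 521/16;  g^inv = (16/521) * [[377/16, 57/4], [57/4, 10]]
first-kind symbols [ij,l] = (1/2)(d_i g_jl + d_j g_il - d_l g_ij): [pp,p] = E_p/2 = -18, [pp,q] = F_p - E_q/2 = 57/2, [pq,p] = E_q/2 = 18, [pq,q] = G_p/2 = -57/2, [qq,p] = F_q - G_p/2 = 0, [qq,q] = G_q/2 = 0
Gamma^p_ij = (G*[ij,p] - F*[ij,q])/(EG - F^2), Gamma^q_ij = (E*[ij,q] - F*[ij,p])/(EG - F^2)


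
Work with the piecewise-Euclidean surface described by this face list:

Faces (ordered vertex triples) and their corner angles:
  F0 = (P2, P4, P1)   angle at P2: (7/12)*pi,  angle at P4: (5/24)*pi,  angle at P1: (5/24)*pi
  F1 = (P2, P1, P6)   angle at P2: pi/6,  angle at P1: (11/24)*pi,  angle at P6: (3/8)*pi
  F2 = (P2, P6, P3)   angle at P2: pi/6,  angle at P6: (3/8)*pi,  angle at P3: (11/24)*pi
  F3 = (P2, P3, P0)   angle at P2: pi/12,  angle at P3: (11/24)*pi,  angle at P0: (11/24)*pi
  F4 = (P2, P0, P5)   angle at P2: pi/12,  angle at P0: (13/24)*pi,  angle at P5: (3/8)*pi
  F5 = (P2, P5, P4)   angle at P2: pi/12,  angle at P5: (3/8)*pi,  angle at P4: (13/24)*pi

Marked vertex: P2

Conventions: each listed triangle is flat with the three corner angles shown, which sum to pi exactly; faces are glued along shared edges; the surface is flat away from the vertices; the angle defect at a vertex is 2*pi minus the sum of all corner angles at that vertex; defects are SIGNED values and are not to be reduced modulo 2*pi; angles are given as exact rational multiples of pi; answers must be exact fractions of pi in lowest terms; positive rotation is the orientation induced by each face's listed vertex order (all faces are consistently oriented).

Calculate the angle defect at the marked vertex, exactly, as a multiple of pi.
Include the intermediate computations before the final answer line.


Sum of corner angles at P2: (7/6)*pi
defect = 2*pi - (7/6)*pi

Answer: defect(P2) = (5/6)*pi


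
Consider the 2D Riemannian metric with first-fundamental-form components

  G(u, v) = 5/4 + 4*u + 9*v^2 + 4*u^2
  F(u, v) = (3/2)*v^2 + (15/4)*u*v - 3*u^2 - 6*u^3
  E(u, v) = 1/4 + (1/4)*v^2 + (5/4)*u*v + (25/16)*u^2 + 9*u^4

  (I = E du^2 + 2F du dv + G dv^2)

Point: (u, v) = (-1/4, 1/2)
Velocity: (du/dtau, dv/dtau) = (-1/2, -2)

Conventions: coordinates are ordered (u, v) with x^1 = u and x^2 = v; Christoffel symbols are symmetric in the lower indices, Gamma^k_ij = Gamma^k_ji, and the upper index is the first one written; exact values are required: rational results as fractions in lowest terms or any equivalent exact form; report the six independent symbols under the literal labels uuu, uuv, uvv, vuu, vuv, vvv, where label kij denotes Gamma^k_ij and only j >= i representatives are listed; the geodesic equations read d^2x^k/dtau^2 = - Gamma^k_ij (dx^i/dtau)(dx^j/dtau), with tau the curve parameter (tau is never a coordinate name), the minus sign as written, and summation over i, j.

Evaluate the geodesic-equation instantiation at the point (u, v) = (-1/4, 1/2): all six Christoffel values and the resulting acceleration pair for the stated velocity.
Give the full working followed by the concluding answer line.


E = 37/128, F = -3/16, G = 11/4 at the point
E_u = -23/32, E_v = -1/16, F_u = 9/4, F_v = 9/16, G_u = 2, G_v = 9
EG - F^2 = 389/512;  g^inv = (512/389) * [[11/4, 3/16], [3/16, 37/128]]
first-kind symbols [ij,l] = (1/2)(d_i g_jl + d_j g_il - d_l g_ij): [uu,u] = E_u/2 = -23/64, [uu,v] = F_u - E_v/2 = 73/32, [uv,u] = E_v/2 = -1/32, [uv,v] = G_u/2 = 1, [vv,u] = F_v - G_u/2 = -7/16, [vv,v] = G_v/2 = 9/2
Gamma^u_ij = (G*[ij,u] - F*[ij,v])/(EG - F^2), Gamma^v_ij = (E*[ij,v] - F*[ij,u])/(EG - F^2)
Gamma_uuu = -287/389, Gamma_uuv = 52/389, Gamma_uvv = -184/389, Gamma_vuu = 2425/3112, Gamma_vuv = 145/389, Gamma_vvv = 624/389
d^2u/dtau^2 = -(Gamma_uuu*(-1/2)^2 + 2*Gamma_uuv*(-1/2)*(-2) + Gamma_uvv*(-2)^2) = 2815/1556
d^2v/dtau^2 = -(Gamma_vuu*(-1/2)^2 + 2*Gamma_vuv*(-1/2)*(-2) + Gamma_vvv*(-2)^2) = -91577/12448

Answer: Gamma_uuu = -287/389, Gamma_uuv = 52/389, Gamma_uvv = -184/389, Gamma_vuu = 2425/3112, Gamma_vuv = 145/389, Gamma_vvv = 624/389; accelerations (d^2u/dtau^2, d^2v/dtau^2) = (2815/1556, -91577/12448)


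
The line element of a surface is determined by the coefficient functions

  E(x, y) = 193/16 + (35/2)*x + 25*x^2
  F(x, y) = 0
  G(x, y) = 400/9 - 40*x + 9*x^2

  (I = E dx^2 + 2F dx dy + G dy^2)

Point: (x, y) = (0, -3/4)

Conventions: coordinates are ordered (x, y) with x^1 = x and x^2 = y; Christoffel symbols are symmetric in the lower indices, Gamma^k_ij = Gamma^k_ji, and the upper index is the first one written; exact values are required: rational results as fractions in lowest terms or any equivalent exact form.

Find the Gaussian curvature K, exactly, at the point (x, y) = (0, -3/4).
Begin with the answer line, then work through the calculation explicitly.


Answer: K = -1008/37249

E = 193/16, F = 0, G = 400/9, EG - F^2 = 4825/9 at the point
E_x = 35/2, E_y = 0, F_x = 0, F_y = 0, G_x = -40, G_y = 0
E_yy = 0, F_xy = 0, G_xx = 18
Compute both Brioschi determinants and normalise by (EG - F^2)^2.
M1 = [[-E_yy/2 + F_xy - G_xx/2, E_x/2, F_x - E_y/2], [F_y - G_x/2, E, F], [G_y/2, F, G]] = [[-9, 35/4, 0], [20, 193/16, 0], [0, 0, 400/9]]; det M1 = -113425/9
M2 = [[0, E_y/2, G_x/2], [E_y/2, E, F], [G_x/2, F, G]] = [[0, 0, -20], [0, 193/16, 0], [-20, 0, 400/9]]; det M2 = -4825
det M1 - det M2 = -70000/9; K = -70000/9 / (4825/9)^2 = -1008/37249


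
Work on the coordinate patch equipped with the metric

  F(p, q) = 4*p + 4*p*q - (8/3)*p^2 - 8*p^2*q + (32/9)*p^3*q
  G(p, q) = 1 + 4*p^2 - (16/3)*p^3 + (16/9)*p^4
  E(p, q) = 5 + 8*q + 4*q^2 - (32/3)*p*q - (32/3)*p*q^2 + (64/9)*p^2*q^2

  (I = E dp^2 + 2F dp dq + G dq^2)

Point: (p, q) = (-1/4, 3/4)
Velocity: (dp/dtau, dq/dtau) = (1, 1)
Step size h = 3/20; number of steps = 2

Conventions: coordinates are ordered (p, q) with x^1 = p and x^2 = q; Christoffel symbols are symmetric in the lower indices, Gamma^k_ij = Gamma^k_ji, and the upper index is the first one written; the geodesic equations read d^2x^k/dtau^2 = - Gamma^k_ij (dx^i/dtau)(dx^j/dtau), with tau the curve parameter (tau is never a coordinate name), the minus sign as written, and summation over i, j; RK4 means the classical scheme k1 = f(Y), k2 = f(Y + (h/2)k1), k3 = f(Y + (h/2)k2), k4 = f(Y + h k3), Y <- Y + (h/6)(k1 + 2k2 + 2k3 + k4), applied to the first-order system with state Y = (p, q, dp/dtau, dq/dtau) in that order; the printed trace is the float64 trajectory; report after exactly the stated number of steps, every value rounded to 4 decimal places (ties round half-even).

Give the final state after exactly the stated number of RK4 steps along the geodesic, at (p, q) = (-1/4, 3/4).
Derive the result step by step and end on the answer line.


f(Y) = (dp/dtau, dq/dtau, -Gamma^p_ij Y'^i Y'^j, -Gamma^q_ij Y'^i Y'^j) with the Gammas evaluated at the stage position; h = 0.150000; intermediate values shown to 6 dp
step 0: p = -0.2500, q = 0.7500, dp/dtau = 1.0000, dq/dtau = 1.0000
step 1:
  k1: at (p, q) = (-0.250000, 0.750000), (dp/dtau, dq/dtau) = (1.000000, 1.000000); Gamma_ppp = -0.461354, Gamma_ppq = 0.615138, Gamma_pqq = 0.000000, Gamma_qpp = 0.067281, Gamma_qpq = -0.089708, Gamma_qqq = 0.000000; k1 = (1.000000, 1.000000, -0.768923, 0.112135)
  k2: at (p, q) = (-0.175000, 0.825000), (dp/dtau, dq/dtau) = (0.942331, 1.008410); Gamma_ppp = -0.509178, Gamma_ppq = 0.570897, Gamma_pqq = 0.000000, Gamma_qpp = 0.049319, Gamma_qpq = -0.055298, Gamma_qqq = 0.000000; k2 = (0.942331, 1.008410, -0.632852, 0.061299)
  k3: at (p, q) = (-0.179325, 0.825631), (dp/dtau, dq/dtau) = (0.952536, 1.004597); Gamma_ppp = -0.508110, Gamma_ppq = 0.571926, Gamma_pqq = 0.000000, Gamma_qpp = 0.050424, Gamma_qpq = -0.056757, Gamma_qqq = 0.000000; k3 = (0.952536, 1.004597, -0.633548, 0.062872)
  k4: at (p, q) = (-0.107120, 0.900690), (dp/dtau, dq/dtau) = (0.904968, 1.009431); Gamma_ppp = -0.556235, Gamma_ppq = 0.529327, Gamma_pqq = 0.000000, Gamma_qpp = 0.031458, Gamma_qpq = -0.029936, Gamma_qqq = 0.000000; k4 = (0.904968, 1.009431, -0.511546, 0.028931)
  Y <- Y + (h/6)(k1 + 2k2 + 2k3 + k4): p = -0.1076, q = 0.9009, dp/dtau = 0.9047, dq/dtau = 1.0097
step 2:
  k1: at (p, q) = (-0.107632, 0.900886), (dp/dtau, dq/dtau) = (0.904668, 1.009735); Gamma_ppp = -0.556136, Gamma_ppq = 0.529435, Gamma_pqq = 0.000000, Gamma_qpp = 0.031600, Gamma_qpq = -0.030083, Gamma_qqq = 0.000000; k1 = (0.904668, 1.009735, -0.512096, 0.029098)
  k2: at (p, q) = (-0.039782, 0.976616), (dp/dtau, dq/dtau) = (0.866261, 1.011917); Gamma_ppp = -0.604953, Gamma_ppq = 0.489221, Gamma_pqq = 0.000000, Gamma_qpp = 0.012179, Gamma_qpq = -0.009849, Gamma_qqq = 0.000000; k2 = (0.866261, 1.011917, -0.403726, 0.008128)
  k3: at (p, q) = (-0.042663, 0.976780), (dp/dtau, dq/dtau) = (0.874389, 1.010345); Gamma_ppp = -0.603985, Gamma_ppq = 0.490137, Gamma_pqq = 0.000000, Gamma_qpp = 0.013039, Gamma_qpq = -0.010582, Gamma_qqq = 0.000000; k3 = (0.874389, 1.010345, -0.404228, 0.008727)
  k4: at (p, q) = (0.023526, 1.052438), (dp/dtau, dq/dtau) = (0.844034, 1.011044); Gamma_ppp = -0.654657, Gamma_ppq = 0.451895, Gamma_pqq = 0.000000, Gamma_qpp = -0.007507, Gamma_qpq = 0.005182, Gamma_qqq = 0.000000; k4 = (0.844034, 1.011044, -0.304881, -0.003496)
  Y <- Y + (h/6)(k1 + 2k2 + 2k3 + k4): p = 0.0231, q = 1.0525, dp/dtau = 0.8438, dq/dtau = 1.0112

Answer: p = 0.0231, q = 1.0525, dp/dtau = 0.8438, dq/dtau = 1.0112
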